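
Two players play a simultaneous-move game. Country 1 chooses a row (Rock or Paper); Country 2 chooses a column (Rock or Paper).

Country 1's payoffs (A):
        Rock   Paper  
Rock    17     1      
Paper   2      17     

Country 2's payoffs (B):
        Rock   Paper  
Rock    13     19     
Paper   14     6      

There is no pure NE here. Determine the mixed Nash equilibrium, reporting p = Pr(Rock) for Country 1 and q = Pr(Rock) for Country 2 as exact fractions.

p = 4/7, q = 16/31

In a mixed NE each player is indifferent between their pure strategies, so the opponent's mix sets the indifference.
Country 2 indifferent between Rock and Paper: p·13 + (1−p)·14 = p·19 + (1−p)·6 ⟹ 14 + (-1)p = 6 + 13p ⟹ p = 4/7.
Country 1 indifferent between Rock and Paper: q·17 + (1−q)·1 = q·2 + (1−q)·17 ⟹ 1 + 16q = 17 + (-15)q ⟹ q = 16/31.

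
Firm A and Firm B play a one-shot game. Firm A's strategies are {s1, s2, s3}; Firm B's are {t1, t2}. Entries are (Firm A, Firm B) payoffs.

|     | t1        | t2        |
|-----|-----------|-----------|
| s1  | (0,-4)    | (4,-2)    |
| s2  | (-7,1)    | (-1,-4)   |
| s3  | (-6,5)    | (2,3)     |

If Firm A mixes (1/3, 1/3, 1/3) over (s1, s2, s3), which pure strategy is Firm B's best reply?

t1

Firm B's best reply maximizes expected payoff against the mix.
t1: (1/3)·(-4) + (1/3)·1 + (1/3)·5 = 2/3
t2: (1/3)·(-2) + (1/3)·(-4) + (1/3)·3 = -1
Highest expected payoff is 2/3, from t1.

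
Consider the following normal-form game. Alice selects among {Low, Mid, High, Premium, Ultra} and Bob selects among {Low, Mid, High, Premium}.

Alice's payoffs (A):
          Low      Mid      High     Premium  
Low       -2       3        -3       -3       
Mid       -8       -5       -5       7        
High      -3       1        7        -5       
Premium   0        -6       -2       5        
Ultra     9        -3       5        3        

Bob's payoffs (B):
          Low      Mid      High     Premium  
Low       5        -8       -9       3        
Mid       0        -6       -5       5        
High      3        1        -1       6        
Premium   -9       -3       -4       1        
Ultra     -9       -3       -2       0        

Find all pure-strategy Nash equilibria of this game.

(Mid, Premium)

A profile is a Nash equilibrium when each player is best-responding to the other.
Alice's best responses — vs Low: Ultra (payoff 9); vs Mid: Low (payoff 3); vs High: High (payoff 7); vs Premium: Mid (payoff 7).
Bob's best responses — vs Low: Low (payoff 5); vs Mid: Premium (payoff 5); vs High: Premium (payoff 6); vs Premium: Premium (payoff 1); vs Ultra: Premium (payoff 0).
The only mutual best response is (Mid, Premium); neither player gains by switching there.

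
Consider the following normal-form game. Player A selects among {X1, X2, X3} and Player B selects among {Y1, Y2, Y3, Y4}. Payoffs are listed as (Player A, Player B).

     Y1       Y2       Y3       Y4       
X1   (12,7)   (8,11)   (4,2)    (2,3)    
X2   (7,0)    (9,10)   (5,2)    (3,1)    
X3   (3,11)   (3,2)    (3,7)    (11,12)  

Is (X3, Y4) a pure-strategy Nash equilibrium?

Yes

Holding Player B at Y4: Player A gets 11 from X3, versus 2 from X1, 3 from X2. No profitable deviation for Player A.
Holding Player A at X3: Player B gets 12 from Y4, versus 11 from Y1, 2 from Y2, 7 from Y3. No profitable deviation for Player B either.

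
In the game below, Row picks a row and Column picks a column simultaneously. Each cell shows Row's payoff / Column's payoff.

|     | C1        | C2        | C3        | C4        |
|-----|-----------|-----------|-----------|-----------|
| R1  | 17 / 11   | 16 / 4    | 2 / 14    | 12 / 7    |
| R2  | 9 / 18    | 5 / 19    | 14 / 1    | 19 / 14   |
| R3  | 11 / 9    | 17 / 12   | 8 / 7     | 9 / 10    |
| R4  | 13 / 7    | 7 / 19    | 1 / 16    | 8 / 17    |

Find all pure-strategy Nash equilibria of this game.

Check mutual best responses: a cell is a NE iff neither player can gain by unilaterally deviating.
Row's best responses — vs C1: R1 (payoff 17); vs C2: R3 (payoff 17); vs C3: R2 (payoff 14); vs C4: R2 (payoff 19).
Column's best responses — vs R1: C3 (payoff 14); vs R2: C2 (payoff 19); vs R3: C2 (payoff 12); vs R4: C2 (payoff 19).
The only mutual best response is (R3, C2); neither player gains by switching there.

(R3, C2)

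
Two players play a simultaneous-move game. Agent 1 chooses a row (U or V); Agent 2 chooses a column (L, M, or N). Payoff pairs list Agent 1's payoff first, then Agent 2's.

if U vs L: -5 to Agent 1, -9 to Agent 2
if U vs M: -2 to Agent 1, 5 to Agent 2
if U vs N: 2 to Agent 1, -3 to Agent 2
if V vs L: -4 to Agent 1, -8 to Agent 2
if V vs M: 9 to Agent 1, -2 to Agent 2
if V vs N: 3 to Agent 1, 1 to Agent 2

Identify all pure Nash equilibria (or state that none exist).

(V, N)

Check mutual best responses: a cell is a NE iff neither player can gain by unilaterally deviating.
Agent 1's best responses — vs L: V (payoff -4); vs M: V (payoff 9); vs N: V (payoff 3).
Agent 2's best responses — vs U: M (payoff 5); vs V: N (payoff 1).
The only mutual best response is (V, N); neither player gains by switching there.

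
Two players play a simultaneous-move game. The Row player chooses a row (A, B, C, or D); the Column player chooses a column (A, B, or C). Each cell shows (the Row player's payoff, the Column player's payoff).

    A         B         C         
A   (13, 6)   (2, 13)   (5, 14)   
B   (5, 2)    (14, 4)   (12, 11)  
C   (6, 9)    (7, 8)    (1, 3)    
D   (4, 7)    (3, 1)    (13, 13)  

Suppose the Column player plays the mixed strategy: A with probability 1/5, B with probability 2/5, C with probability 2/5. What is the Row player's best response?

B

The Row player's best reply maximizes expected payoff against the mix.
A: (1/5)·13 + (2/5)·2 + (2/5)·5 = 27/5
B: (1/5)·5 + (2/5)·14 + (2/5)·12 = 57/5
C: (1/5)·6 + (2/5)·7 + (2/5)·1 = 22/5
D: (1/5)·4 + (2/5)·3 + (2/5)·13 = 36/5
Highest expected payoff is 57/5, from B.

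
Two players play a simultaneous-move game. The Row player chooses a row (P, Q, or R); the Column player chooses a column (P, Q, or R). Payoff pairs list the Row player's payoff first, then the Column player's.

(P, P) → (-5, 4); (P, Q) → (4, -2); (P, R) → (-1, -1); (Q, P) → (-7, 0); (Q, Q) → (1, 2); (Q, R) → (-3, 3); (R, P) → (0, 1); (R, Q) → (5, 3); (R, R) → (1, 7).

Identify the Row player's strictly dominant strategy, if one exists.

R

A strategy is strictly dominant if it gives the Row player a strictly higher payoff than every other strategy, against every choice by the opponent.
R strictly dominates: vs P: 0 > each of {-5, -7}; vs Q: 5 > each of {4, 1}; vs R: 1 > each of {-1, -3}.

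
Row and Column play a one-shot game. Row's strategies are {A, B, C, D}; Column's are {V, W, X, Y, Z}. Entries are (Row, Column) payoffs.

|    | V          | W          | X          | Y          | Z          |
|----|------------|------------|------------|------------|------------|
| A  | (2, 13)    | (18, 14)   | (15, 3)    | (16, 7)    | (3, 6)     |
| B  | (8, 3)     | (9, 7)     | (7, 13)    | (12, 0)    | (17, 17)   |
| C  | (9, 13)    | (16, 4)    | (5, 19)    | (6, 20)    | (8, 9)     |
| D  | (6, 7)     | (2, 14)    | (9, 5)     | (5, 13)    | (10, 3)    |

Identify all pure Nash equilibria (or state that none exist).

A profile is a Nash equilibrium when each player is best-responding to the other.
Row's best responses — vs V: C (payoff 9); vs W: A (payoff 18); vs X: A (payoff 15); vs Y: A (payoff 16); vs Z: B (payoff 17).
Column's best responses — vs A: W (payoff 14); vs B: Z (payoff 17); vs C: Y (payoff 20); vs D: W (payoff 14).
Mutual best responses occur at (A, W) and (B, Z); at each, neither player gains by switching.

(A, W) and (B, Z)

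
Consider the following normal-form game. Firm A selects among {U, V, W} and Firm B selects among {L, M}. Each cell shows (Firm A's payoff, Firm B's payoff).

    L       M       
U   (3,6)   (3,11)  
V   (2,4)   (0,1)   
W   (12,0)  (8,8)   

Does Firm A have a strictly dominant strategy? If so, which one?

Check whether one of Firm A's strategies beats all alternatives regardless of what the opponent does.
W strictly dominates: vs L: 12 > each of {3, 2}; vs M: 8 > each of {3, 0}.

W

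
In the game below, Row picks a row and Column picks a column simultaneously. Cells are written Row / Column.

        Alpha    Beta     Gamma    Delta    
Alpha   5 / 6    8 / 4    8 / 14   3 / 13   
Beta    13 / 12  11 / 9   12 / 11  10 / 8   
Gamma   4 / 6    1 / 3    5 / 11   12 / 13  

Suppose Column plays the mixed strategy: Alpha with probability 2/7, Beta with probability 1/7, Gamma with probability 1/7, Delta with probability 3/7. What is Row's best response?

Beta

Compute Row's expected payoff from each pure strategy against the given mix.
Alpha: (2/7)·5 + (1/7)·8 + (1/7)·8 + (3/7)·3 = 5
Beta: (2/7)·13 + (1/7)·11 + (1/7)·12 + (3/7)·10 = 79/7
Gamma: (2/7)·4 + (1/7)·1 + (1/7)·5 + (3/7)·12 = 50/7
Highest expected payoff is 79/7, from Beta.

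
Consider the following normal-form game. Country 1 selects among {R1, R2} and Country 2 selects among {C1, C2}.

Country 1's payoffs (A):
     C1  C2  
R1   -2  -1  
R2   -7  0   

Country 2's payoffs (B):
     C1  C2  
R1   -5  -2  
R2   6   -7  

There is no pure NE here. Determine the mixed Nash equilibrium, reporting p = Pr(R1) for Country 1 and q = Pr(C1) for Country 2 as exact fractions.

In a mixed NE each player is indifferent between their pure strategies, so the opponent's mix sets the indifference.
Country 2 indifferent between C1 and C2: p·(-5) + (1−p)·6 = p·(-2) + (1−p)·(-7) ⟹ 6 + (-11)p = (-7) + 5p ⟹ p = 13/16.
Country 1 indifferent between R1 and R2: q·(-2) + (1−q)·(-1) = q·(-7) + (1−q)·0 ⟹ (-1) + (-1)q = 0 + (-7)q ⟹ q = 1/6.

p = 13/16, q = 1/6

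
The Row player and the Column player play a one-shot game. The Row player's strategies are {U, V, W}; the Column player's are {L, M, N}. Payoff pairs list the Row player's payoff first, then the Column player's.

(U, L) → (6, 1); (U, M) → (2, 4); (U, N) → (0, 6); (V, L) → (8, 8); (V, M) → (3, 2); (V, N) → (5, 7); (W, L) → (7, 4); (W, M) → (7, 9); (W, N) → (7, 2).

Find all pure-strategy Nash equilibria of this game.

(V, L) and (W, M)

A profile is a Nash equilibrium when each player is best-responding to the other.
The Row player's best responses — vs L: V (payoff 8); vs M: W (payoff 7); vs N: W (payoff 7).
The Column player's best responses — vs U: N (payoff 6); vs V: L (payoff 8); vs W: M (payoff 9).
Mutual best responses occur at (V, L) and (W, M); at each, neither player gains by switching.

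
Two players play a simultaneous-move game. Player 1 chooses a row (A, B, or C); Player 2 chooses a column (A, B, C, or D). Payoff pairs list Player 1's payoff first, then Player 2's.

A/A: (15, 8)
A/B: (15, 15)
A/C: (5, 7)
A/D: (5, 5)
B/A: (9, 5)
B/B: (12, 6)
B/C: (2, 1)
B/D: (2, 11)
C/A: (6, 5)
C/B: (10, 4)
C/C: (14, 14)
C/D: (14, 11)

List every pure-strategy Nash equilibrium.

Find each player's best response to every opponent strategy; NE are the intersections.
Player 1's best responses — vs A: A (payoff 15); vs B: A (payoff 15); vs C: C (payoff 14); vs D: C (payoff 14).
Player 2's best responses — vs A: B (payoff 15); vs B: D (payoff 11); vs C: C (payoff 14).
Mutual best responses occur at (A, B) and (C, C); at each, neither player gains by switching.

(A, B) and (C, C)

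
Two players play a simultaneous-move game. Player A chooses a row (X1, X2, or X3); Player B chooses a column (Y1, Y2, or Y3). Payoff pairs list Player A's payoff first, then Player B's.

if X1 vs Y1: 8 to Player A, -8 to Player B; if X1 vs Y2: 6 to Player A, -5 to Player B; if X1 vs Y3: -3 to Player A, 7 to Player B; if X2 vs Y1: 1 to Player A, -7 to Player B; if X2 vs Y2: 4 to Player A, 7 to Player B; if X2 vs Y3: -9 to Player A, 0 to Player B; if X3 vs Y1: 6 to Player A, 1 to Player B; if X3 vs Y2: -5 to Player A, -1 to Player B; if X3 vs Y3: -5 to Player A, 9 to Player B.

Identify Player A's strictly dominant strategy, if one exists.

A strategy is strictly dominant if it gives Player A a strictly higher payoff than every other strategy, against every choice by the opponent.
X1 strictly dominates: vs Y1: 8 > each of {1, 6}; vs Y2: 6 > each of {4, -5}; vs Y3: -3 > each of {-9, -5}.

X1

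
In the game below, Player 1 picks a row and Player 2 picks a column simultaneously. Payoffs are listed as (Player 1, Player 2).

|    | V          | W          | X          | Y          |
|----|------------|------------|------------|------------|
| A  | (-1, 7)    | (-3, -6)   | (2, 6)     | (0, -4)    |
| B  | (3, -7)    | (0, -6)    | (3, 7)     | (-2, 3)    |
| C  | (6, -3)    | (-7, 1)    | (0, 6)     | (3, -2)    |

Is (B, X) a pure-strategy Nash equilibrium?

Holding Player 2 at X: Player 1 gets 3 from B, versus 2 from A, 0 from C. No profitable deviation for Player 1.
Holding Player 1 at B: Player 2 gets 7 from X, versus -7 from V, -6 from W, 3 from Y. No profitable deviation for Player 2 either.

Yes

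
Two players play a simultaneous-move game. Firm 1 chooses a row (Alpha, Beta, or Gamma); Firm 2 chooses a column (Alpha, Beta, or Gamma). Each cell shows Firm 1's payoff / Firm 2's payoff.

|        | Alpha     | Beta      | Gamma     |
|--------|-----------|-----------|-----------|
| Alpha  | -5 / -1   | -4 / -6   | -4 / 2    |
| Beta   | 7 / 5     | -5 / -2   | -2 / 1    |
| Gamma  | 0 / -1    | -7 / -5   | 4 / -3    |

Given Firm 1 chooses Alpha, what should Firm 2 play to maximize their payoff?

Gamma

With Firm 1 fixed at Alpha, Firm 2's payoffs are: Alpha → -1, Beta → -6, Gamma → 2.
The maximum is 2, achieved by Gamma.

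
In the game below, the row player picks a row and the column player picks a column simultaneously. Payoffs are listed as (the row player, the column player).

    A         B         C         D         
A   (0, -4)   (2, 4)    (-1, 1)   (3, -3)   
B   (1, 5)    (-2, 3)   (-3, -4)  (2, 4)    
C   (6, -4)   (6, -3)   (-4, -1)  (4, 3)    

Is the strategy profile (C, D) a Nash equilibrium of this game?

Holding the column player at D: the row player gets 4 from C, versus 3 from A, 2 from B. No profitable deviation for the row player.
Holding the row player at C: the column player gets 3 from D, versus -4 from A, -3 from B, -1 from C. No profitable deviation for the column player either.

Yes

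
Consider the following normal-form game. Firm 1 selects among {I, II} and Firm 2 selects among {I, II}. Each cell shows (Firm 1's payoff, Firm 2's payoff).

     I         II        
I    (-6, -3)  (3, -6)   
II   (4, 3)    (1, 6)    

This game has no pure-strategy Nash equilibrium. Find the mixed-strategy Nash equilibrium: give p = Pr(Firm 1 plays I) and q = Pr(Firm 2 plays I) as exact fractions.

Each player's mixing probability is pinned down by making the *other* player indifferent.
Firm 2 indifferent between I and II: p·(-3) + (1−p)·3 = p·(-6) + (1−p)·6 ⟹ 3 + (-6)p = 6 + (-12)p ⟹ p = 1/2.
Firm 1 indifferent between I and II: q·(-6) + (1−q)·3 = q·4 + (1−q)·1 ⟹ 3 + (-9)q = 1 + 3q ⟹ q = 1/6.

p = 1/2, q = 1/6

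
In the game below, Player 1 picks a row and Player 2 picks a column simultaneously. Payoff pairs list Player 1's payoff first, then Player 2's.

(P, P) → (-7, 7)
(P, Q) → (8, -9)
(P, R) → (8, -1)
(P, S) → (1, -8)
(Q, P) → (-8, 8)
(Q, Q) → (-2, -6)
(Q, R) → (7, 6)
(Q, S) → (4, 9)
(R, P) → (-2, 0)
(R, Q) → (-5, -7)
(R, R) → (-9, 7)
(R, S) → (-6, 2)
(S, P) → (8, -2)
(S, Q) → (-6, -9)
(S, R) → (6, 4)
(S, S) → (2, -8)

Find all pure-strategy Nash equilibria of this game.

(Q, S)

Check mutual best responses: a cell is a NE iff neither player can gain by unilaterally deviating.
Player 1's best responses — vs P: S (payoff 8); vs Q: P (payoff 8); vs R: P (payoff 8); vs S: Q (payoff 4).
Player 2's best responses — vs P: P (payoff 7); vs Q: S (payoff 9); vs R: R (payoff 7); vs S: R (payoff 4).
The only mutual best response is (Q, S); neither player gains by switching there.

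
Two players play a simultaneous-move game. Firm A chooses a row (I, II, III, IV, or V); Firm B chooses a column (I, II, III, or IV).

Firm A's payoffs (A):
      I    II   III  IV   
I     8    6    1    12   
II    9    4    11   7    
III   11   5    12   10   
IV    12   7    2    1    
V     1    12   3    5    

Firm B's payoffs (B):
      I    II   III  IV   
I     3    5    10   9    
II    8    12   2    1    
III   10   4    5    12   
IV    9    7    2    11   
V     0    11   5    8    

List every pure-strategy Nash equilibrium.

(V, II)

Check mutual best responses: a cell is a NE iff neither player can gain by unilaterally deviating.
Firm A's best responses — vs I: IV (payoff 12); vs II: V (payoff 12); vs III: III (payoff 12); vs IV: I (payoff 12).
Firm B's best responses — vs I: III (payoff 10); vs II: II (payoff 12); vs III: IV (payoff 12); vs IV: IV (payoff 11); vs V: II (payoff 11).
The only mutual best response is (V, II); neither player gains by switching there.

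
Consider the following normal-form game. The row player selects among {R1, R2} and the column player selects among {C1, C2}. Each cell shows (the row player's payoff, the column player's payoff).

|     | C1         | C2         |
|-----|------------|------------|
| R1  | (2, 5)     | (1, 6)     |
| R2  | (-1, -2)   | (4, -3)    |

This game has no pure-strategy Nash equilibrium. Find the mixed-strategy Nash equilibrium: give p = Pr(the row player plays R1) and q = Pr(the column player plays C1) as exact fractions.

In a mixed NE each player is indifferent between their pure strategies, so the opponent's mix sets the indifference.
The column player indifferent between C1 and C2: p·5 + (1−p)·(-2) = p·6 + (1−p)·(-3) ⟹ (-2) + 7p = (-3) + 9p ⟹ p = 1/2.
The row player indifferent between R1 and R2: q·2 + (1−q)·1 = q·(-1) + (1−q)·4 ⟹ 1 + 1q = 4 + (-5)q ⟹ q = 1/2.

p = 1/2, q = 1/2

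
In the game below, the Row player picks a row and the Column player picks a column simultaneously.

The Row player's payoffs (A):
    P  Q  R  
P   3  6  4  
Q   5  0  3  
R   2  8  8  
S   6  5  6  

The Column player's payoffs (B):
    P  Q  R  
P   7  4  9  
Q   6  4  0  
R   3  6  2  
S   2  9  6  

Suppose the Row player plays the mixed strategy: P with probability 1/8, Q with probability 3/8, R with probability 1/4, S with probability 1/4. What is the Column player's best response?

Compute the Column player's expected payoff from each pure strategy against the given mix.
P: (1/8)·7 + (3/8)·6 + (1/4)·3 + (1/4)·2 = 35/8
Q: (1/8)·4 + (3/8)·4 + (1/4)·6 + (1/4)·9 = 23/4
R: (1/8)·9 + (3/8)·0 + (1/4)·2 + (1/4)·6 = 25/8
Highest expected payoff is 23/4, from Q.

Q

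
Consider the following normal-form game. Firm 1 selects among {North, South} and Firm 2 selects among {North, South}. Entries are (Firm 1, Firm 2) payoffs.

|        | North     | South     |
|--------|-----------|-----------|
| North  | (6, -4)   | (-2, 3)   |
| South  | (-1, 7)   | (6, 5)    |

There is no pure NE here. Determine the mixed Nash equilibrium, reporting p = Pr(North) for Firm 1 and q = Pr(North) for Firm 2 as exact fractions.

In a mixed NE each player is indifferent between their pure strategies, so the opponent's mix sets the indifference.
Firm 2 indifferent between North and South: p·(-4) + (1−p)·7 = p·3 + (1−p)·5 ⟹ 7 + (-11)p = 5 + (-2)p ⟹ p = 2/9.
Firm 1 indifferent between North and South: q·6 + (1−q)·(-2) = q·(-1) + (1−q)·6 ⟹ (-2) + 8q = 6 + (-7)q ⟹ q = 8/15.

p = 2/9, q = 8/15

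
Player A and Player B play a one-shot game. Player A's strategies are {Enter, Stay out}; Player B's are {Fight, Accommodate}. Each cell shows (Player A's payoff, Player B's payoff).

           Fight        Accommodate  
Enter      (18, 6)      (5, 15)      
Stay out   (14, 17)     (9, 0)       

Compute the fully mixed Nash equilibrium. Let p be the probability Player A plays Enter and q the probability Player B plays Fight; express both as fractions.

In a mixed NE each player is indifferent between their pure strategies, so the opponent's mix sets the indifference.
Player B indifferent between Fight and Accommodate: p·6 + (1−p)·17 = p·15 + (1−p)·0 ⟹ 17 + (-11)p = 0 + 15p ⟹ p = 17/26.
Player A indifferent between Enter and Stay out: q·18 + (1−q)·5 = q·14 + (1−q)·9 ⟹ 5 + 13q = 9 + 5q ⟹ q = 1/2.

p = 17/26, q = 1/2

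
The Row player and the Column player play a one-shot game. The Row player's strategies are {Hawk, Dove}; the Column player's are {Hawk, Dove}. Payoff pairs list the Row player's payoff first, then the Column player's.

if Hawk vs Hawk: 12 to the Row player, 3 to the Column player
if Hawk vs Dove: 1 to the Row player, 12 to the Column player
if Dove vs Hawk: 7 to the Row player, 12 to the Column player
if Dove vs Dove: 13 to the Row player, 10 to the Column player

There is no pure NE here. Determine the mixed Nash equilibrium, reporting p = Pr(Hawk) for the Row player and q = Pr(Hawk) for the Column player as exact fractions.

In a mixed NE each player is indifferent between their pure strategies, so the opponent's mix sets the indifference.
The Column player indifferent between Hawk and Dove: p·3 + (1−p)·12 = p·12 + (1−p)·10 ⟹ 12 + (-9)p = 10 + 2p ⟹ p = 2/11.
The Row player indifferent between Hawk and Dove: q·12 + (1−q)·1 = q·7 + (1−q)·13 ⟹ 1 + 11q = 13 + (-6)q ⟹ q = 12/17.

p = 2/11, q = 12/17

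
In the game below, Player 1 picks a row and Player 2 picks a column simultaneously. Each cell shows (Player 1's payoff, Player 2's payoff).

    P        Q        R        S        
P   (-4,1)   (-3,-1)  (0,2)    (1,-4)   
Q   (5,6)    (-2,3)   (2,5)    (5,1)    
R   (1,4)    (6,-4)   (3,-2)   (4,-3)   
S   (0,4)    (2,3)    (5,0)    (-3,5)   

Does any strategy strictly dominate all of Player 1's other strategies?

A strategy is strictly dominant if it gives Player 1 a strictly higher payoff than every other strategy, against every choice by the opponent.
P is not dominant: against P, Q gives 5 > -4.
Q is not dominant: against Q, R gives 6 > -2.
R is not dominant: against P, Q gives 5 > 1.
S is not dominant: against P, Q gives 5 > 0.
No single strategy is best against every opponent action.

None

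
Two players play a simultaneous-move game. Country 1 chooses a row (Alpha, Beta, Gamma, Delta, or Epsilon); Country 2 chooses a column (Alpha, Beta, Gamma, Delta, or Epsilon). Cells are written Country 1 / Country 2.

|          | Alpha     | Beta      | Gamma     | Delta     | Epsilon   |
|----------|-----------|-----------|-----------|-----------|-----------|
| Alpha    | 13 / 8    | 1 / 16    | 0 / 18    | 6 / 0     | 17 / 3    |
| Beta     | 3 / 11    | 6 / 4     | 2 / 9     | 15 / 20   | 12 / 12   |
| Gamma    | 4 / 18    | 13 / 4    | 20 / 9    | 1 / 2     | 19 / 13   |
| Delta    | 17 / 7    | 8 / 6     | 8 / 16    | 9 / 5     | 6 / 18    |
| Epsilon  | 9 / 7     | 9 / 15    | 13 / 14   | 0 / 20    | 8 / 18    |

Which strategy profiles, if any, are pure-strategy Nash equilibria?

(Beta, Delta)

Find each player's best response to every opponent strategy; NE are the intersections.
Country 1's best responses — vs Alpha: Delta (payoff 17); vs Beta: Gamma (payoff 13); vs Gamma: Gamma (payoff 20); vs Delta: Beta (payoff 15); vs Epsilon: Gamma (payoff 19).
Country 2's best responses — vs Alpha: Gamma (payoff 18); vs Beta: Delta (payoff 20); vs Gamma: Alpha (payoff 18); vs Delta: Epsilon (payoff 18); vs Epsilon: Delta (payoff 20).
The only mutual best response is (Beta, Delta); neither player gains by switching there.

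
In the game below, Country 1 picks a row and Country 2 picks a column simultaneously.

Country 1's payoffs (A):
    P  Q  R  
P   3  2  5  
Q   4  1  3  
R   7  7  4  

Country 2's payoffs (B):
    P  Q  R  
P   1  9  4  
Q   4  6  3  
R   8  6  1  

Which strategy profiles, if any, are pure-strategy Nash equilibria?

(R, P)

A profile is a Nash equilibrium when each player is best-responding to the other.
Country 1's best responses — vs P: R (payoff 7); vs Q: R (payoff 7); vs R: P (payoff 5).
Country 2's best responses — vs P: Q (payoff 9); vs Q: Q (payoff 6); vs R: P (payoff 8).
The only mutual best response is (R, P); neither player gains by switching there.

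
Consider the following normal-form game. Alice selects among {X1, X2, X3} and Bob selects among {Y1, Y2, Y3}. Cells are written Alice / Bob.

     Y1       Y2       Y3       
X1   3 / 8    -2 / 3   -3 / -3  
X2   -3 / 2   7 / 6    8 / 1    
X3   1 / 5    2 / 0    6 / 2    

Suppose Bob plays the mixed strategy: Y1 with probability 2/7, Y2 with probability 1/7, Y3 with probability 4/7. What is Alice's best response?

Alice's best reply maximizes expected payoff against the mix.
X1: (2/7)·3 + (1/7)·(-2) + (4/7)·(-3) = -8/7
X2: (2/7)·(-3) + (1/7)·7 + (4/7)·8 = 33/7
X3: (2/7)·1 + (1/7)·2 + (4/7)·6 = 4
Highest expected payoff is 33/7, from X2.

X2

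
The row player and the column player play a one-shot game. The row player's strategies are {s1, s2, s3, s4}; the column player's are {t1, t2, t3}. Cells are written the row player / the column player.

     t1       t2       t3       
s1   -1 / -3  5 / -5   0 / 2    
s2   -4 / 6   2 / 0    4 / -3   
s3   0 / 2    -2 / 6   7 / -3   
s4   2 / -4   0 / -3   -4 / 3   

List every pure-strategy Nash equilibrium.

No pure-strategy Nash equilibrium

Find each player's best response to every opponent strategy; NE are the intersections.
The row player's best responses — vs t1: s4 (payoff 2); vs t2: s1 (payoff 5); vs t3: s3 (payoff 7).
The column player's best responses — vs s1: t3 (payoff 2); vs s2: t1 (payoff 6); vs s3: t2 (payoff 6); vs s4: t3 (payoff 3).
No cell has both players best-responding. For instance, the row player's best reply to t3 is s3, but against s3 the column player prefers t2 over t3.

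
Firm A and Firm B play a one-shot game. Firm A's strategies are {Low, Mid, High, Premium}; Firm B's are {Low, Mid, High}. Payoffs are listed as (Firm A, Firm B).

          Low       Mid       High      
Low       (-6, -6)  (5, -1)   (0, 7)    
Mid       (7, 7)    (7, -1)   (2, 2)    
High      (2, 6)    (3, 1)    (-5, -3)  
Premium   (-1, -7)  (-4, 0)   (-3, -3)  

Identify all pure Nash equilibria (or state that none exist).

Check mutual best responses: a cell is a NE iff neither player can gain by unilaterally deviating.
Firm A's best responses — vs Low: Mid (payoff 7); vs Mid: Mid (payoff 7); vs High: Mid (payoff 2).
Firm B's best responses — vs Low: High (payoff 7); vs Mid: Low (payoff 7); vs High: Low (payoff 6); vs Premium: Mid (payoff 0).
The only mutual best response is (Mid, Low); neither player gains by switching there.

(Mid, Low)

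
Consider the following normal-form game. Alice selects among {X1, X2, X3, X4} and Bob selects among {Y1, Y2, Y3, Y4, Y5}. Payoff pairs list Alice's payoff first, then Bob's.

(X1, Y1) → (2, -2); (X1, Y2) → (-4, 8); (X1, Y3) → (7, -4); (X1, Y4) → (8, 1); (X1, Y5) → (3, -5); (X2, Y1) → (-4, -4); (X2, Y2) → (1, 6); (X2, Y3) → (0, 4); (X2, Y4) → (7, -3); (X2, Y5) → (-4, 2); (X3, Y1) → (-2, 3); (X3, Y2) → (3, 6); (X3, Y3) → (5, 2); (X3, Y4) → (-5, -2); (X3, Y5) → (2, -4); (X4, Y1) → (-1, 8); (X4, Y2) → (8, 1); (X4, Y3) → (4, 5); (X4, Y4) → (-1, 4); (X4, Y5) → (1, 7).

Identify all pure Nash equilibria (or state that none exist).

Check mutual best responses: a cell is a NE iff neither player can gain by unilaterally deviating.
Alice's best responses — vs Y1: X1 (payoff 2); vs Y2: X4 (payoff 8); vs Y3: X1 (payoff 7); vs Y4: X1 (payoff 8); vs Y5: X1 (payoff 3).
Bob's best responses — vs X1: Y2 (payoff 8); vs X2: Y2 (payoff 6); vs X3: Y2 (payoff 6); vs X4: Y1 (payoff 8).
No cell has both players best-responding. For instance, Alice's best reply to Y1 is X1, but against X1 Bob prefers Y2 over Y1.

There is no pure-strategy Nash equilibrium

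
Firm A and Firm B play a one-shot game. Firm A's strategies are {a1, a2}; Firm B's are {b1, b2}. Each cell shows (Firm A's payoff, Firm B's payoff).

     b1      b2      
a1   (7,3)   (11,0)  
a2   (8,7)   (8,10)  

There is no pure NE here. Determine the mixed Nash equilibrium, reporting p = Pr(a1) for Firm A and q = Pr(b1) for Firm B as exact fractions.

Each player's mixing probability is pinned down by making the *other* player indifferent.
Firm B indifferent between b1 and b2: p·3 + (1−p)·7 = p·0 + (1−p)·10 ⟹ 7 + (-4)p = 10 + (-10)p ⟹ p = 1/2.
Firm A indifferent between a1 and a2: q·7 + (1−q)·11 = q·8 + (1−q)·8 ⟹ 11 + (-4)q = 8 + 0q ⟹ q = 3/4.

p = 1/2, q = 3/4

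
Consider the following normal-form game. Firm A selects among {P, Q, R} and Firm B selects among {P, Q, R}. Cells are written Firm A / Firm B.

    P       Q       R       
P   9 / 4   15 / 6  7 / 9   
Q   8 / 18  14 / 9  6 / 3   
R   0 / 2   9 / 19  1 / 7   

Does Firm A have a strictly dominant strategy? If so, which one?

P

Check whether one of Firm A's strategies beats all alternatives regardless of what the opponent does.
P strictly dominates: vs P: 9 > each of {8, 0}; vs Q: 15 > each of {14, 9}; vs R: 7 > each of {6, 1}.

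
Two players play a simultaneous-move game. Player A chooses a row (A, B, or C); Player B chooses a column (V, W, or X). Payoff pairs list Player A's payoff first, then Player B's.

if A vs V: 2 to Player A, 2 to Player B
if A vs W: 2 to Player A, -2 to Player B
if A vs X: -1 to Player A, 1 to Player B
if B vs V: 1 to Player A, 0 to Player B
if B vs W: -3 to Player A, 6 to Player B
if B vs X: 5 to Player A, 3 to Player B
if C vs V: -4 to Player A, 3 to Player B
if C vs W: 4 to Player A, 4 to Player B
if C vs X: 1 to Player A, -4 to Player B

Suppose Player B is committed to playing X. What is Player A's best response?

B

With Player B fixed at X, Player A's payoffs are: A → -1, B → 5, C → 1.
The maximum is 5, achieved by B.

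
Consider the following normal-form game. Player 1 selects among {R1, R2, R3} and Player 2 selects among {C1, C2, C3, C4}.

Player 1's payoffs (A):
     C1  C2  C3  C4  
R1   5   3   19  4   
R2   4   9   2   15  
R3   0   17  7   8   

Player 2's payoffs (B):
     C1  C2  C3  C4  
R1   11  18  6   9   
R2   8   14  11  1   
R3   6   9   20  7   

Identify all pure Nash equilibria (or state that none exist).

None

Find each player's best response to every opponent strategy; NE are the intersections.
Player 1's best responses — vs C1: R1 (payoff 5); vs C2: R3 (payoff 17); vs C3: R1 (payoff 19); vs C4: R2 (payoff 15).
Player 2's best responses — vs R1: C2 (payoff 18); vs R2: C2 (payoff 14); vs R3: C3 (payoff 20).
No cell has both players best-responding. For instance, Player 1's best reply to C4 is R2, but against R2 Player 2 prefers C2 over C4.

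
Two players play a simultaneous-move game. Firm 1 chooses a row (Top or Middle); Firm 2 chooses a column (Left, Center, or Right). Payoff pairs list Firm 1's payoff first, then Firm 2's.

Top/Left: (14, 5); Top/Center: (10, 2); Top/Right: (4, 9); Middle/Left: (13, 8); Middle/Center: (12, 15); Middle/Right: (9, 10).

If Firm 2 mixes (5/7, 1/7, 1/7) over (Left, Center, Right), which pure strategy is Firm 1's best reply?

Firm 1's best reply maximizes expected payoff against the mix.
Top: (5/7)·14 + (1/7)·10 + (1/7)·4 = 12
Middle: (5/7)·13 + (1/7)·12 + (1/7)·9 = 86/7
Highest expected payoff is 86/7, from Middle.

Middle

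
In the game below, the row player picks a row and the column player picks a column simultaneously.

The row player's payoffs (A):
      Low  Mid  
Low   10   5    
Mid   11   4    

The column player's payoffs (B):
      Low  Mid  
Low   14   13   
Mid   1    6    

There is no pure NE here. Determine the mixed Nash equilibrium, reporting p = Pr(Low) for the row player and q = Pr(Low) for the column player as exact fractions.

p = 5/6, q = 1/2

Each player's mixing probability is pinned down by making the *other* player indifferent.
The column player indifferent between Low and Mid: p·14 + (1−p)·1 = p·13 + (1−p)·6 ⟹ 1 + 13p = 6 + 7p ⟹ p = 5/6.
The row player indifferent between Low and Mid: q·10 + (1−q)·5 = q·11 + (1−q)·4 ⟹ 5 + 5q = 4 + 7q ⟹ q = 1/2.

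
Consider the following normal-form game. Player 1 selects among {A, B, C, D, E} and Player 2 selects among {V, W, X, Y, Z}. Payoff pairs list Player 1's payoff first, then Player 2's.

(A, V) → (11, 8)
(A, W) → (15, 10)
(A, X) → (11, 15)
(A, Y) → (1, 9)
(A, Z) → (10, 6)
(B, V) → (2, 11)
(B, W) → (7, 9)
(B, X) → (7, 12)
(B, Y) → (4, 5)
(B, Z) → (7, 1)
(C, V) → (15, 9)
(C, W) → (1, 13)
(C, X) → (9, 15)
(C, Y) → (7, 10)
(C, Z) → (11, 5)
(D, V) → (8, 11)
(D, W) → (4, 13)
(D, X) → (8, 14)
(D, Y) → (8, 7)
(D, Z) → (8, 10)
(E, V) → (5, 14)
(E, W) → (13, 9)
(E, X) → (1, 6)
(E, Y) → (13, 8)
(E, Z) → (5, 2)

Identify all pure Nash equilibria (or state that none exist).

A profile is a Nash equilibrium when each player is best-responding to the other.
Player 1's best responses — vs V: C (payoff 15); vs W: A (payoff 15); vs X: A (payoff 11); vs Y: E (payoff 13); vs Z: C (payoff 11).
Player 2's best responses — vs A: X (payoff 15); vs B: X (payoff 12); vs C: X (payoff 15); vs D: X (payoff 14); vs E: V (payoff 14).
The only mutual best response is (A, X); neither player gains by switching there.

(A, X)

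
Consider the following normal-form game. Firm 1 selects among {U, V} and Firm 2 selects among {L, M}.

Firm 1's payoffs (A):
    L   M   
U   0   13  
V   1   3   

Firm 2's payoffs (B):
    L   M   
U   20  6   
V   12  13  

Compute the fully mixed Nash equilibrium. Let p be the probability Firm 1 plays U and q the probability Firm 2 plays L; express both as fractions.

p = 1/15, q = 10/11

In a mixed NE each player is indifferent between their pure strategies, so the opponent's mix sets the indifference.
Firm 2 indifferent between L and M: p·20 + (1−p)·12 = p·6 + (1−p)·13 ⟹ 12 + 8p = 13 + (-7)p ⟹ p = 1/15.
Firm 1 indifferent between U and V: q·0 + (1−q)·13 = q·1 + (1−q)·3 ⟹ 13 + (-13)q = 3 + (-2)q ⟹ q = 10/11.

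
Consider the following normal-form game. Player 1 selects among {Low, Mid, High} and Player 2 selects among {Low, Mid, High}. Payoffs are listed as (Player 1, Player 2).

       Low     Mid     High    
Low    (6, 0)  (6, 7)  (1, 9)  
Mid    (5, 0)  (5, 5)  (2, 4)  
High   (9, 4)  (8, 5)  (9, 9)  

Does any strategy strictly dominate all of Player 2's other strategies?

Check whether one of Player 2's strategies beats all alternatives regardless of what the opponent does.
Low is not dominant: against Low, Mid gives 7 > 0.
Mid is not dominant: against Low, High gives 9 > 7.
High is not dominant: against Mid, Mid gives 5 > 4.
No single strategy is best against every opponent action.

None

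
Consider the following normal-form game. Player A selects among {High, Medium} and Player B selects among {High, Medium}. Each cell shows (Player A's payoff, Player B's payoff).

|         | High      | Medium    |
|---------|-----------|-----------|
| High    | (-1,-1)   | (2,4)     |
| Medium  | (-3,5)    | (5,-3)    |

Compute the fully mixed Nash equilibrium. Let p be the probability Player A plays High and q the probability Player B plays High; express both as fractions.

p = 8/13, q = 3/5

In a mixed NE each player is indifferent between their pure strategies, so the opponent's mix sets the indifference.
Player B indifferent between High and Medium: p·(-1) + (1−p)·5 = p·4 + (1−p)·(-3) ⟹ 5 + (-6)p = (-3) + 7p ⟹ p = 8/13.
Player A indifferent between High and Medium: q·(-1) + (1−q)·2 = q·(-3) + (1−q)·5 ⟹ 2 + (-3)q = 5 + (-8)q ⟹ q = 3/5.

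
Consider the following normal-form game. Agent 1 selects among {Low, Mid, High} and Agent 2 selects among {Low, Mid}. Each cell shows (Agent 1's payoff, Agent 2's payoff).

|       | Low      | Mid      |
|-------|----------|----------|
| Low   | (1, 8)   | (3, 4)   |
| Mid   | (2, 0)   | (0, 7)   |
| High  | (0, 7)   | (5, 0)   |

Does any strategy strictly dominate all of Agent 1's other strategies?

Check whether one of Agent 1's strategies beats all alternatives regardless of what the opponent does.
Low is not dominant: against Low, Mid gives 2 > 1.
Mid is not dominant: against Mid, Low gives 3 > 0.
High is not dominant: against Low, Low gives 1 > 0.
No single strategy is best against every opponent action.

No strictly dominant strategy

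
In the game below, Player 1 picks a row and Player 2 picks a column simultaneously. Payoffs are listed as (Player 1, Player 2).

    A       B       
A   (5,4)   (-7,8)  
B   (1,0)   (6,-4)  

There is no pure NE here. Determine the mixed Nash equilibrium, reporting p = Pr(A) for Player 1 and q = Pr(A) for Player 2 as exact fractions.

p = 1/2, q = 13/17

In a mixed NE each player is indifferent between their pure strategies, so the opponent's mix sets the indifference.
Player 2 indifferent between A and B: p·4 + (1−p)·0 = p·8 + (1−p)·(-4) ⟹ 0 + 4p = (-4) + 12p ⟹ p = 1/2.
Player 1 indifferent between A and B: q·5 + (1−q)·(-7) = q·1 + (1−q)·6 ⟹ (-7) + 12q = 6 + (-5)q ⟹ q = 13/17.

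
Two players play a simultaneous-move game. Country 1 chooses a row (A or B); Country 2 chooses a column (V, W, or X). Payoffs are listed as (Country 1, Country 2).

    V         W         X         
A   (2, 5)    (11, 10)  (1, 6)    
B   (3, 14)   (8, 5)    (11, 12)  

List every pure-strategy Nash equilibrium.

Find each player's best response to every opponent strategy; NE are the intersections.
Country 1's best responses — vs V: B (payoff 3); vs W: A (payoff 11); vs X: B (payoff 11).
Country 2's best responses — vs A: W (payoff 10); vs B: V (payoff 14).
Mutual best responses occur at (A, W) and (B, V); at each, neither player gains by switching.

(A, W) and (B, V)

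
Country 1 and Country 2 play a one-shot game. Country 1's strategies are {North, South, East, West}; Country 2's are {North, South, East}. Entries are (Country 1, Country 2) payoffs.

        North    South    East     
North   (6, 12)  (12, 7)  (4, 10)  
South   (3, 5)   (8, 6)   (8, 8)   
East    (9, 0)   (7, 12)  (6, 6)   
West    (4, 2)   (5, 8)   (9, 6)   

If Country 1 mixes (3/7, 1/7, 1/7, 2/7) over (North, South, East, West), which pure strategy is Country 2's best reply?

East

Compute Country 2's expected payoff from each pure strategy against the given mix.
North: (3/7)·12 + (1/7)·5 + (1/7)·0 + (2/7)·2 = 45/7
South: (3/7)·7 + (1/7)·6 + (1/7)·12 + (2/7)·8 = 55/7
East: (3/7)·10 + (1/7)·8 + (1/7)·6 + (2/7)·6 = 8
Highest expected payoff is 8, from East.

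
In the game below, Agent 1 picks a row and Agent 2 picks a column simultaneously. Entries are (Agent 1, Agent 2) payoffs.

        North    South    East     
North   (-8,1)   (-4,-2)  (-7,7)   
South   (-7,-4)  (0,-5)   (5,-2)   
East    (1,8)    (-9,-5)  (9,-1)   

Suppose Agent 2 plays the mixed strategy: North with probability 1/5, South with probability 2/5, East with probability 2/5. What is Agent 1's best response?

South

Compute Agent 1's expected payoff from each pure strategy against the given mix.
North: (1/5)·(-8) + (2/5)·(-4) + (2/5)·(-7) = -6
South: (1/5)·(-7) + (2/5)·0 + (2/5)·5 = 3/5
East: (1/5)·1 + (2/5)·(-9) + (2/5)·9 = 1/5
Highest expected payoff is 3/5, from South.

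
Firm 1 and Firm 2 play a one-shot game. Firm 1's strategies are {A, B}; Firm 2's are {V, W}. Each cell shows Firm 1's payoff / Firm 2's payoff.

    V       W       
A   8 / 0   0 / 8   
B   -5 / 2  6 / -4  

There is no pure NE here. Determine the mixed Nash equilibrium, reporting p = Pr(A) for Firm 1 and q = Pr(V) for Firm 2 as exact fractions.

p = 3/7, q = 6/19

In a mixed NE each player is indifferent between their pure strategies, so the opponent's mix sets the indifference.
Firm 2 indifferent between V and W: p·0 + (1−p)·2 = p·8 + (1−p)·(-4) ⟹ 2 + (-2)p = (-4) + 12p ⟹ p = 3/7.
Firm 1 indifferent between A and B: q·8 + (1−q)·0 = q·(-5) + (1−q)·6 ⟹ 0 + 8q = 6 + (-11)q ⟹ q = 6/19.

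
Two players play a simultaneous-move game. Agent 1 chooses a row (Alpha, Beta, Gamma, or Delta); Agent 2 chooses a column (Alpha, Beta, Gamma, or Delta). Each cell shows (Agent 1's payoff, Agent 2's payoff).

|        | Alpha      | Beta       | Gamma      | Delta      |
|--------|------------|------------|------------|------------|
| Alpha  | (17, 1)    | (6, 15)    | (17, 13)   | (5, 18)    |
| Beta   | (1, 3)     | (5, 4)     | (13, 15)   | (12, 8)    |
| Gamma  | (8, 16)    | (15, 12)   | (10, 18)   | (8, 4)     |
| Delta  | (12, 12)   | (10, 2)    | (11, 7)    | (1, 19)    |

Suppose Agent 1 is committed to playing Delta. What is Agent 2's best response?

Delta

With Agent 1 fixed at Delta, Agent 2's payoffs are: Alpha → 12, Beta → 2, Gamma → 7, Delta → 19.
The maximum is 19, achieved by Delta.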